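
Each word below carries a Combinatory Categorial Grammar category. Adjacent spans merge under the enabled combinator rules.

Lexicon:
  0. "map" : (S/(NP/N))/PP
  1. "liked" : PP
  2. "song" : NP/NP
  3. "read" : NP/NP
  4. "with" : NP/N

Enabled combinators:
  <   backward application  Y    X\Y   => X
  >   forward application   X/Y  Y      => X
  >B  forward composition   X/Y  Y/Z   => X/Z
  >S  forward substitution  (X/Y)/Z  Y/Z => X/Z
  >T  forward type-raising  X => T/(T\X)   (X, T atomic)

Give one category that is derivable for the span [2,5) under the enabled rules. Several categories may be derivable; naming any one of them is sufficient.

NP/N

[0,5] S   >
  [0,2] S/(NP/N)   >
    [0,1] "map" : (S/(NP/N))/PP
    [1,2] "liked" : PP
  [2,5] NP/N   >B
    [2,3] "song" : NP/NP
    [3,5] NP/N   >B
      [3,4] "read" : NP/NP
      [4,5] "with" : NP/N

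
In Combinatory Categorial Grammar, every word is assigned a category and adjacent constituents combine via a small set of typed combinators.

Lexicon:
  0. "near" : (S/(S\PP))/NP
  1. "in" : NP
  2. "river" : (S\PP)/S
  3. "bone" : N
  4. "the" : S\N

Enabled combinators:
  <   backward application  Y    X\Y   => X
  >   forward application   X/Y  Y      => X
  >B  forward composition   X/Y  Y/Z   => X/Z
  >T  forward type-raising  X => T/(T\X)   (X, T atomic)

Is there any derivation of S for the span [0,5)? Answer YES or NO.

YES

[0,5] S   >
  [0,2] S/(S\PP)   >
    [0,1] "near" : (S/(S\PP))/NP
    [1,2] "in" : NP
  [2,5] S\PP   >
    [2,3] "river" : (S\PP)/S
    [3,5] S   <
      [3,4] "bone" : N
      [4,5] "the" : S\N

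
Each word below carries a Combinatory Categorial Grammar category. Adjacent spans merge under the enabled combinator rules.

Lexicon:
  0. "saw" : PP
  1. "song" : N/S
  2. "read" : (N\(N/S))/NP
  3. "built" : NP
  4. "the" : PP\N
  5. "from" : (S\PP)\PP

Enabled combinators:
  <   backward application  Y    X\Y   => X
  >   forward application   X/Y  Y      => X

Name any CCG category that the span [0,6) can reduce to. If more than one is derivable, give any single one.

S

[0,6] S   <
  [0,1] "saw" : PP
  [1,6] S\PP   <
    [1,5] PP   <
      [1,4] N   <
        [1,2] "song" : N/S
        [2,4] N\(N/S)   >
          [2,3] "read" : (N\(N/S))/NP
          [3,4] "built" : NP
      [4,5] "the" : PP\N
    [5,6] "from" : (S\PP)\PP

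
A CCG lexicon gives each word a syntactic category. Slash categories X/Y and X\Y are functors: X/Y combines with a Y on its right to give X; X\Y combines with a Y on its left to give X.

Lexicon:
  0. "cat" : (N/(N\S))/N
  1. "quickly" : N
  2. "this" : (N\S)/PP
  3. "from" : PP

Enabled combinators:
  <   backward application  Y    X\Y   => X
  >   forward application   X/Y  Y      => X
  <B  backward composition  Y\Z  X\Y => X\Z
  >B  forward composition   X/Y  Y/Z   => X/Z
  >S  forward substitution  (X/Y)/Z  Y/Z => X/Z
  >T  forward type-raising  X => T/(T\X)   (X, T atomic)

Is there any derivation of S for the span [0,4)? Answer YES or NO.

(N/(N\S))/N N (N\S)/PP PP
CKY chart[0,4] = {N, N/(N\N), N/(PP\PP), NP/(NP\N), PP/(PP\N), S/(S\N)}; S ∉ chart

NO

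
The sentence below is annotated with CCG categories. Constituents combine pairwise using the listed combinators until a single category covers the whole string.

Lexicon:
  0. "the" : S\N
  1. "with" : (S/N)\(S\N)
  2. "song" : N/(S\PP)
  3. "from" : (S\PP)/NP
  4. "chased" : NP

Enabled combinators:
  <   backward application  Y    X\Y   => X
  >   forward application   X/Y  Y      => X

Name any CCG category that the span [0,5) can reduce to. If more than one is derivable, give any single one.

S

[0,5] S   >
  [0,2] S/N   <
    [0,1] "the" : S\N
    [1,2] "with" : (S/N)\(S\N)
  [2,5] N   >
    [2,3] "song" : N/(S\PP)
    [3,5] S\PP   >
      [3,4] "from" : (S\PP)/NP
      [4,5] "chased" : NP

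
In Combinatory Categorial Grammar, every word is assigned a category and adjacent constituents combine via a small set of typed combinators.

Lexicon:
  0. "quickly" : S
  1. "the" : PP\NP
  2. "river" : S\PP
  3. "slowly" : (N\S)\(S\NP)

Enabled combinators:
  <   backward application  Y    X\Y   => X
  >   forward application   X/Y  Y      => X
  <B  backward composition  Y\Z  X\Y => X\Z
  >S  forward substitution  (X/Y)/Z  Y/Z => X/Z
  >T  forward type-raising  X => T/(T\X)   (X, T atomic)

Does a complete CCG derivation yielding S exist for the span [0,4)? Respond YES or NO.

S PP\NP S\PP (N\S)\(S\NP)
CKY chart[0,4] = {N, N/(N\N), NP/(NP\N), PP/(PP\N), S/(S\N)}; S ∉ chart

NO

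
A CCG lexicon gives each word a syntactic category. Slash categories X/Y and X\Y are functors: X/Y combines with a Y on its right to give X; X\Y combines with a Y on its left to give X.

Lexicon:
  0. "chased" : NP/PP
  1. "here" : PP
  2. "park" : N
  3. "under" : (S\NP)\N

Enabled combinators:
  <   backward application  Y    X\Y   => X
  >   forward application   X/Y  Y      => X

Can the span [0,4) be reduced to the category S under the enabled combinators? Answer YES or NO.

YES

[0,4] S   <
  [0,2] NP   >
    [0,1] "chased" : NP/PP
    [1,2] "here" : PP
  [2,4] S\NP   <
    [2,3] "park" : N
    [3,4] "under" : (S\NP)\N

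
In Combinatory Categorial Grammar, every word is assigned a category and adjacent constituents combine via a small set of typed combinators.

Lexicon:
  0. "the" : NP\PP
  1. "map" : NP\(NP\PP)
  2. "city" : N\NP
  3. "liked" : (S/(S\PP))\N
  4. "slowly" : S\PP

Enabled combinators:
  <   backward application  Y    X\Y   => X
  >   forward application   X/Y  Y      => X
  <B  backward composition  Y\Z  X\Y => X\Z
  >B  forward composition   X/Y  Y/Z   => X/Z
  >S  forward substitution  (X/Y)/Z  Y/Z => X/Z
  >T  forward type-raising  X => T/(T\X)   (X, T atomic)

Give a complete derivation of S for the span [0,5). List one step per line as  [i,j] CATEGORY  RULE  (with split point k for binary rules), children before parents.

[0,5] S   >
  [0,4] S/(S\PP)   <
    [0,3] N   <
      [0,2] NP   <
        [0,1] "the" : NP\PP
        [1,2] "map" : NP\(NP\PP)
      [2,3] "city" : N\NP
    [3,4] "liked" : (S/(S\PP))\N
  [4,5] "slowly" : S\PP

[0,1] NP\PP  lex  "the"
[1,2] NP\(NP\PP)  lex  "map"
[0,2] NP  <  k=1
[2,3] N\NP  lex  "city"
[0,3] N  <  k=2
[3,4] (S/(S\PP))\N  lex  "liked"
[0,4] S/(S\PP)  <  k=3
[4,5] S\PP  lex  "slowly"
[0,5] S  >  k=4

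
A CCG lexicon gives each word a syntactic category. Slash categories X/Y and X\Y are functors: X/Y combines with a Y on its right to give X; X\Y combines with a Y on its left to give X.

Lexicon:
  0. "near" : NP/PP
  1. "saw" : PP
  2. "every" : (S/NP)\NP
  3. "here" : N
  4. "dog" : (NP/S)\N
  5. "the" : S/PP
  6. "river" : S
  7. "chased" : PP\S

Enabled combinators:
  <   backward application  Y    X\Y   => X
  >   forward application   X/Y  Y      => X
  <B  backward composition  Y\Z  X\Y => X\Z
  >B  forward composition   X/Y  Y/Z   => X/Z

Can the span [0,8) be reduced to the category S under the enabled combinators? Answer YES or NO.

[0,8] S   >
  [0,3] S/NP   <
    [0,2] NP   >
      [0,1] "near" : NP/PP
      [1,2] "saw" : PP
    [2,3] "every" : (S/NP)\NP
  [3,8] NP   >
    [3,6] NP/PP   >B
      [3,5] NP/S   <
        [3,4] "here" : N
        [4,5] "dog" : (NP/S)\N
      [5,6] "the" : S/PP
    [6,8] PP   <
      [6,7] "river" : S
      [7,8] "chased" : PP\S

YES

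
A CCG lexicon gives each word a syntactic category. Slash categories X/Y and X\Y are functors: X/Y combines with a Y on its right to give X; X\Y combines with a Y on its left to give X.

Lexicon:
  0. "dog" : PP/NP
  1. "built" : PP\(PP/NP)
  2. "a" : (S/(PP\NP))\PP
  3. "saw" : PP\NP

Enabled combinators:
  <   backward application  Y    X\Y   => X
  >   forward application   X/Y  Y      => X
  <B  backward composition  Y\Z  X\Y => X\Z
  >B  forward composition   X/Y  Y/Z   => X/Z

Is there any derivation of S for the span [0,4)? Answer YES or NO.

[0,4] S   >
  [0,3] S/(PP\NP)   <
    [0,2] PP   <
      [0,1] "dog" : PP/NP
      [1,2] "built" : PP\(PP/NP)
    [2,3] "a" : (S/(PP\NP))\PP
  [3,4] "saw" : PP\NP

YES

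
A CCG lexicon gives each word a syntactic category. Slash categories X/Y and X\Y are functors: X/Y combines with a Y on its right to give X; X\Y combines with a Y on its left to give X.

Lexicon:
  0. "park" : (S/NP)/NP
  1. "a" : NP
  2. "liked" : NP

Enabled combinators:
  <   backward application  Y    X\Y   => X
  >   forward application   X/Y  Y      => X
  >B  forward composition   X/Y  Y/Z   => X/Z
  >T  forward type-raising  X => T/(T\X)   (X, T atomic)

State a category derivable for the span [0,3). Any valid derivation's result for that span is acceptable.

[0,3] S   >
  [0,2] S/NP   >
    [0,1] "park" : (S/NP)/NP
    [1,2] "a" : NP
  [2,3] "liked" : NP

S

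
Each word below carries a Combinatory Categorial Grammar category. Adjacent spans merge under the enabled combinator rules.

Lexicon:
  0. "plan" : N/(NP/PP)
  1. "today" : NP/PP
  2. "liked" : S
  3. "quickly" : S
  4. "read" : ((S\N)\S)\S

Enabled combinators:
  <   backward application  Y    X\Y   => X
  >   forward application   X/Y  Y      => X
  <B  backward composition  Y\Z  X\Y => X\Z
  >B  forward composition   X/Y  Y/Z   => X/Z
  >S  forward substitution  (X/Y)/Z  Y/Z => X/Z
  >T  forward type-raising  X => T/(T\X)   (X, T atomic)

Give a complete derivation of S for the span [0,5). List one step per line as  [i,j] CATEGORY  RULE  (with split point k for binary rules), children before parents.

[0,5] S   <
  [0,2] N   >
    [0,1] "plan" : N/(NP/PP)
    [1,2] "today" : NP/PP
  [2,5] S\N   <
    [2,3] "liked" : S
    [3,5] (S\N)\S   <
      [3,4] "quickly" : S
      [4,5] "read" : ((S\N)\S)\S

[0,1] N/(NP/PP)  lex  "plan"
[1,2] NP/PP  lex  "today"
[0,2] N  >  k=1
[2,3] S  lex  "liked"
[3,4] S  lex  "quickly"
[4,5] ((S\N)\S)\S  lex  "read"
[3,5] (S\N)\S  <  k=4
[2,5] S\N  <  k=3
[0,5] S  <  k=2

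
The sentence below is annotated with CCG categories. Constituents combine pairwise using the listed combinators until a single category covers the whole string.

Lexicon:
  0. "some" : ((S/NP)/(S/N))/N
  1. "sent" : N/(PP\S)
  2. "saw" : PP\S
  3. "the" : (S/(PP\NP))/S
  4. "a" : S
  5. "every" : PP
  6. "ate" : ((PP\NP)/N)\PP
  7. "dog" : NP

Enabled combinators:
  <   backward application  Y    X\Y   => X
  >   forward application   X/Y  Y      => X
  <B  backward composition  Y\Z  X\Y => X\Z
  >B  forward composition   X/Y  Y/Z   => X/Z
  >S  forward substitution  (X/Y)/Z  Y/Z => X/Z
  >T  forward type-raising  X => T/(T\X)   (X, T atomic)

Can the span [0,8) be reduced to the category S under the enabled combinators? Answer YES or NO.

YES

[0,8] S   >
  [0,7] S/NP   >
    [0,3] (S/NP)/(S/N)   >
      [0,1] "some" : ((S/NP)/(S/N))/N
      [1,3] N   >
        [1,2] "sent" : N/(PP\S)
        [2,3] "saw" : PP\S
    [3,7] S/N   >B
      [3,5] S/(PP\NP)   >
        [3,4] "the" : (S/(PP\NP))/S
        [4,5] "a" : S
      [5,7] (PP\NP)/N   <
        [5,6] "every" : PP
        [6,7] "ate" : ((PP\NP)/N)\PP
  [7,8] "dog" : NP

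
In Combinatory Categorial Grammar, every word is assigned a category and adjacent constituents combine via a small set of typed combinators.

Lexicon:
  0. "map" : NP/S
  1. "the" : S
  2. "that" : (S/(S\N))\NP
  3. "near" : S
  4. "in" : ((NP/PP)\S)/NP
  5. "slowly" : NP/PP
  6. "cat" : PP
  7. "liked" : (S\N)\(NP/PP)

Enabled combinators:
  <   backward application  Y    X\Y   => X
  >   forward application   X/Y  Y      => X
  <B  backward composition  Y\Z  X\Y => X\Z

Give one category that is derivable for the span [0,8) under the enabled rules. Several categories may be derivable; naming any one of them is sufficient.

S

[0,8] S   >
  [0,3] S/(S\N)   <
    [0,2] NP   >
      [0,1] "map" : NP/S
      [1,2] "the" : S
    [2,3] "that" : (S/(S\N))\NP
  [3,8] S\N   <
    [3,7] NP/PP   <
      [3,4] "near" : S
      [4,7] (NP/PP)\S   >
        [4,5] "in" : ((NP/PP)\S)/NP
        [5,7] NP   >
          [5,6] "slowly" : NP/PP
          [6,7] "cat" : PP
    [7,8] "liked" : (S\N)\(NP/PP)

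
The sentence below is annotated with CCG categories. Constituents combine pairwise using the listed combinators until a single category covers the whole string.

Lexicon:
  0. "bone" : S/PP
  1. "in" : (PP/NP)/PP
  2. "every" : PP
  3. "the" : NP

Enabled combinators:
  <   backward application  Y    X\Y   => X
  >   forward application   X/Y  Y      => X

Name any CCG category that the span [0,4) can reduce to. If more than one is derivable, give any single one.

[0,4] S   >
  [0,1] "bone" : S/PP
  [1,4] PP   >
    [1,3] PP/NP   >
      [1,2] "in" : (PP/NP)/PP
      [2,3] "every" : PP
    [3,4] "the" : NP

S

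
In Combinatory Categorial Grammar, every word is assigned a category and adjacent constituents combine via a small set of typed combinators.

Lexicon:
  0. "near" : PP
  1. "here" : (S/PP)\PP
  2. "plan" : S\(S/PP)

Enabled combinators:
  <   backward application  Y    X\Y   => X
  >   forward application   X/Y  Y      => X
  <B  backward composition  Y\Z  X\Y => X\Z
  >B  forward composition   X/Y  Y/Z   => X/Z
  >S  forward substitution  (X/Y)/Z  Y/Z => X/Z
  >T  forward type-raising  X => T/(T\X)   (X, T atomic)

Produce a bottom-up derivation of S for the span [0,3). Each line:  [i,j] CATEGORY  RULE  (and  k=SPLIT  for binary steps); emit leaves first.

[0,3] S   <
  [0,1] "near" : PP
  [1,3] S\PP   <B
    [1,2] "here" : (S/PP)\PP
    [2,3] "plan" : S\(S/PP)

[0,1] PP  lex  "near"
[1,2] (S/PP)\PP  lex  "here"
[2,3] S\(S/PP)  lex  "plan"
[1,3] S\PP  <B  k=2
[0,3] S  <  k=1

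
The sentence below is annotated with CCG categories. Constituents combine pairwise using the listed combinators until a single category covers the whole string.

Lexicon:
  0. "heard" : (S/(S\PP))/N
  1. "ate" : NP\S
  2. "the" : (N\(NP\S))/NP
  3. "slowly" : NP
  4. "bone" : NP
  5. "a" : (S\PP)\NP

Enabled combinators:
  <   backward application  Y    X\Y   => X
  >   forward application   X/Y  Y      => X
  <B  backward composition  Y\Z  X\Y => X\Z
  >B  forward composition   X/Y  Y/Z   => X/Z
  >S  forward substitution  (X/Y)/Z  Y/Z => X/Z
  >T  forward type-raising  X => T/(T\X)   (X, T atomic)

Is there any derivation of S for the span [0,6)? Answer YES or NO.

[0,6] S   >
  [0,4] S/(S\PP)   >
    [0,1] "heard" : (S/(S\PP))/N
    [1,4] N   <
      [1,2] "ate" : NP\S
      [2,4] N\(NP\S)   >
        [2,3] "the" : (N\(NP\S))/NP
        [3,4] "slowly" : NP
  [4,6] S\PP   <
    [4,5] "bone" : NP
    [5,6] "a" : (S\PP)\NP

YES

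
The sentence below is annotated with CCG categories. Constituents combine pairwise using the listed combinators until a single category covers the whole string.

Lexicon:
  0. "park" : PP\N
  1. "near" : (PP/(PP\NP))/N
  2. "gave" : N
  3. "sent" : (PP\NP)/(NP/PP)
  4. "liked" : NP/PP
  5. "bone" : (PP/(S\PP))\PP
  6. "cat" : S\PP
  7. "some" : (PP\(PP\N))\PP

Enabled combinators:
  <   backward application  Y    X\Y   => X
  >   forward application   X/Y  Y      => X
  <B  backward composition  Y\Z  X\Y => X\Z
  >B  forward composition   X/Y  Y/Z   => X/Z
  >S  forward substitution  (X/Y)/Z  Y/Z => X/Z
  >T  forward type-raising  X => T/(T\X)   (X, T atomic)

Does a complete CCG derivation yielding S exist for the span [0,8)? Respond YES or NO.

PP\N (PP/(PP\NP))/N N (PP\NP)/(NP/PP) NP/PP (PP/(S\PP))\PP S\PP (PP\(PP\N))\PP
CKY chart[0,8] = {N/(N\PP), NP/(NP\PP), PP, PP/(PP\PP), S/(S\PP)}; S ∉ chart

NO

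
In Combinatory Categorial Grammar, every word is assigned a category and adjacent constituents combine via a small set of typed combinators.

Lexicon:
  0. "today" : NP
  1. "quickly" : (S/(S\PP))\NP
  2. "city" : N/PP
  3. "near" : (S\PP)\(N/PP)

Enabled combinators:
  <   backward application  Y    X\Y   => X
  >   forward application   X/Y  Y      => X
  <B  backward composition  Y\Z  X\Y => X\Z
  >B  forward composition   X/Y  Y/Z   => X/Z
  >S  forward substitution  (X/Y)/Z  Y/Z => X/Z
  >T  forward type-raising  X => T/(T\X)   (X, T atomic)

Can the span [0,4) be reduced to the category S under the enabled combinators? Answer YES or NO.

YES

[0,4] S   >
  [0,2] S/(S\PP)   <
    [0,1] "today" : NP
    [1,2] "quickly" : (S/(S\PP))\NP
  [2,4] S\PP   <
    [2,3] "city" : N/PP
    [3,4] "near" : (S\PP)\(N/PP)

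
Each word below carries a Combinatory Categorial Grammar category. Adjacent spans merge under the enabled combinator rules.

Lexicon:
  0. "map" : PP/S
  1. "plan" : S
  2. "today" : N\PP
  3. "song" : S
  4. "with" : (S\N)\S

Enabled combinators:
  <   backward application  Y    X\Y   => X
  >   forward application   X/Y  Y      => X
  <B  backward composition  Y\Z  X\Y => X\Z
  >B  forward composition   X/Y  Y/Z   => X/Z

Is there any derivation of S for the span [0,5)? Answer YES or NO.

[0,5] S   <
  [0,3] N   <
    [0,2] PP   >
      [0,1] "map" : PP/S
      [1,2] "plan" : S
    [2,3] "today" : N\PP
  [3,5] S\N   <
    [3,4] "song" : S
    [4,5] "with" : (S\N)\S

YES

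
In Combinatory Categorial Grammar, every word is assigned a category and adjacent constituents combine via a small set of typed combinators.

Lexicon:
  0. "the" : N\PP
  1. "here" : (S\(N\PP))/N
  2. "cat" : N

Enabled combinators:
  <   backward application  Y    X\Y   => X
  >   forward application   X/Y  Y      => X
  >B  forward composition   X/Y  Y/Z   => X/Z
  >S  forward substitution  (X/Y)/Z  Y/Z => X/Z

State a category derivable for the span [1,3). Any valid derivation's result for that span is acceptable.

[0,3] S   <
  [0,1] "the" : N\PP
  [1,3] S\(N\PP)   >
    [1,2] "here" : (S\(N\PP))/N
    [2,3] "cat" : N

S\(N\PP)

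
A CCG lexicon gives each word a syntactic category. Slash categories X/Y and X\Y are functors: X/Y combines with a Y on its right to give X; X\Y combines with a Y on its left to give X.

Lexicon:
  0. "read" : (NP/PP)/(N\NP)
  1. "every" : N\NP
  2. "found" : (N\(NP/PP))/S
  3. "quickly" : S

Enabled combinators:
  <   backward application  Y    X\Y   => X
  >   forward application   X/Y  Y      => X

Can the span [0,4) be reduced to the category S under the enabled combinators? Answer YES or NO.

(NP/PP)/(N\NP) N\NP (N\(NP/PP))/S S
CKY chart[0,4] = {N}; S ∉ chart

NO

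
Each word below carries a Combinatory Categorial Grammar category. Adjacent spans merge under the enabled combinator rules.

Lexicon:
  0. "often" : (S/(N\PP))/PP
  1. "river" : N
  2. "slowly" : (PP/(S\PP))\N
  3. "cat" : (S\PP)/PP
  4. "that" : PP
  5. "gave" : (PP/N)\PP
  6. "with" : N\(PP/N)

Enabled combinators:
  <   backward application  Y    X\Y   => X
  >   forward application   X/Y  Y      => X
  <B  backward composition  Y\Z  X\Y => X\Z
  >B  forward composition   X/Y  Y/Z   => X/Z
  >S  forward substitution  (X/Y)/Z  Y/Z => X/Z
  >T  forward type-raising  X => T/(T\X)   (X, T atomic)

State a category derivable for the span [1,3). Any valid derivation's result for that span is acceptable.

PP/(S\PP)

[0,7] S   >
  [0,5] S/(N\PP)   >
    [0,1] "often" : (S/(N\PP))/PP
    [1,5] PP   >
      [1,3] PP/(S\PP)   <
        [1,2] "river" : N
        [2,3] "slowly" : (PP/(S\PP))\N
      [3,5] S\PP   >
        [3,4] "cat" : (S\PP)/PP
        [4,5] "that" : PP
  [5,7] N\PP   <B
    [5,6] "gave" : (PP/N)\PP
    [6,7] "with" : N\(PP/N)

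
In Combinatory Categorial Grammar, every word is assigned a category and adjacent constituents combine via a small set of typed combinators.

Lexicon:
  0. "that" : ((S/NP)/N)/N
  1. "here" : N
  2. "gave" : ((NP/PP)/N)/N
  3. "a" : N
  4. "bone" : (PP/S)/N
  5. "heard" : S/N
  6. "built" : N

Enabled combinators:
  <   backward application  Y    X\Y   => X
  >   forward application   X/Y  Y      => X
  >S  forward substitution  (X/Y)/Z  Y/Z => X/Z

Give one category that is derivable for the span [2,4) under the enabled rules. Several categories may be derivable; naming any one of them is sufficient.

(NP/PP)/N

[0,7] S   >
  [0,6] S/N   >S
    [0,2] (S/NP)/N   >
      [0,1] "that" : ((S/NP)/N)/N
      [1,2] "here" : N
    [2,6] NP/N   >S
      [2,4] (NP/PP)/N   >
        [2,3] "gave" : ((NP/PP)/N)/N
        [3,4] "a" : N
      [4,6] PP/N   >S
        [4,5] "bone" : (PP/S)/N
        [5,6] "heard" : S/N
  [6,7] "built" : N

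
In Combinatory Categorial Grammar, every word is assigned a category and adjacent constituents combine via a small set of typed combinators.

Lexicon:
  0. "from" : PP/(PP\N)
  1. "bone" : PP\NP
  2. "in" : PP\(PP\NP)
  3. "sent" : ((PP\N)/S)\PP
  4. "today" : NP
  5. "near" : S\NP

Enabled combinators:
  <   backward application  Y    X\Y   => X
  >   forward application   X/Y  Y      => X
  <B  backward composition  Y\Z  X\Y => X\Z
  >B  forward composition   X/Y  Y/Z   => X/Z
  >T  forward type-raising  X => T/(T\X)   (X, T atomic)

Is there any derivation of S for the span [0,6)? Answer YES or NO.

NO

PP/(PP\N) PP\NP PP\(PP\NP) ((PP\N)/S)\PP NP S\NP
CKY chart[0,6] = {N/(N\PP), NP/(NP\PP), PP, PP/(PP\PP), PP/(S\S), S/(S\PP)}; S ∉ chart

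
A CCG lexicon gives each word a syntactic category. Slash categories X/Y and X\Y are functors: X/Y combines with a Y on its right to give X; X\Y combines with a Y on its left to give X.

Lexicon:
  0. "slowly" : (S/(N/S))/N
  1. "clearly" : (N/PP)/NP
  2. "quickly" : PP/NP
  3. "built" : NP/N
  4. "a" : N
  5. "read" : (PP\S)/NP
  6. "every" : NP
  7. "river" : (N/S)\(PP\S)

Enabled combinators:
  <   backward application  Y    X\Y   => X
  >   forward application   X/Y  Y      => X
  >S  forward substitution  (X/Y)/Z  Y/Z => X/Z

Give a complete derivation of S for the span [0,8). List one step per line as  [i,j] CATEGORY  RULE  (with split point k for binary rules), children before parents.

[0,1] (S/(N/S))/N  lex  "slowly"
[1,2] (N/PP)/NP  lex  "clearly"
[2,3] PP/NP  lex  "quickly"
[1,3] N/NP  >S  k=2
[3,4] NP/N  lex  "built"
[4,5] N  lex  "a"
[3,5] NP  >  k=4
[1,5] N  >  k=3
[0,5] S/(N/S)  >  k=1
[5,6] (PP\S)/NP  lex  "read"
[6,7] NP  lex  "every"
[5,7] PP\S  >  k=6
[7,8] (N/S)\(PP\S)  lex  "river"
[5,8] N/S  <  k=7
[0,8] S  >  k=5

[0,8] S   >
  [0,5] S/(N/S)   >
    [0,1] "slowly" : (S/(N/S))/N
    [1,5] N   >
      [1,3] N/NP   >S
        [1,2] "clearly" : (N/PP)/NP
        [2,3] "quickly" : PP/NP
      [3,5] NP   >
        [3,4] "built" : NP/N
        [4,5] "a" : N
  [5,8] N/S   <
    [5,7] PP\S   >
      [5,6] "read" : (PP\S)/NP
      [6,7] "every" : NP
    [7,8] "river" : (N/S)\(PP\S)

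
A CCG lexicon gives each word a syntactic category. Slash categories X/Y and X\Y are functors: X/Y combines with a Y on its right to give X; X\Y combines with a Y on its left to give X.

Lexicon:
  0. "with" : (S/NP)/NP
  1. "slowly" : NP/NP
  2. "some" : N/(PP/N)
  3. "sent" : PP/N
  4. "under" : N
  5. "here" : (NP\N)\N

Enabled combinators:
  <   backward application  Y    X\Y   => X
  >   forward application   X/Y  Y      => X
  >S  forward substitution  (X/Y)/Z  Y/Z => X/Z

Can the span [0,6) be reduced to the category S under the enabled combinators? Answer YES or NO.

YES

[0,6] S   >
  [0,2] S/NP   >S
    [0,1] "with" : (S/NP)/NP
    [1,2] "slowly" : NP/NP
  [2,6] NP   <
    [2,4] N   >
      [2,3] "some" : N/(PP/N)
      [3,4] "sent" : PP/N
    [4,6] NP\N   <
      [4,5] "under" : N
      [5,6] "here" : (NP\N)\N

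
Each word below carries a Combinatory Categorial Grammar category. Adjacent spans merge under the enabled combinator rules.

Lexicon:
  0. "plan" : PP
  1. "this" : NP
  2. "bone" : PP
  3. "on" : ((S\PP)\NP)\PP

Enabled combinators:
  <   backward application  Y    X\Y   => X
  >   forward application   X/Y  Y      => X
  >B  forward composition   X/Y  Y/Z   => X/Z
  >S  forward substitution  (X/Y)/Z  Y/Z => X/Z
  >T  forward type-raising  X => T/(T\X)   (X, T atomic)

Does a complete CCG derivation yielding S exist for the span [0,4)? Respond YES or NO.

YES

[0,4] S   <
  [0,1] "plan" : PP
  [1,4] S\PP   <
    [1,2] "this" : NP
    [2,4] (S\PP)\NP   <
      [2,3] "bone" : PP
      [3,4] "on" : ((S\PP)\NP)\PP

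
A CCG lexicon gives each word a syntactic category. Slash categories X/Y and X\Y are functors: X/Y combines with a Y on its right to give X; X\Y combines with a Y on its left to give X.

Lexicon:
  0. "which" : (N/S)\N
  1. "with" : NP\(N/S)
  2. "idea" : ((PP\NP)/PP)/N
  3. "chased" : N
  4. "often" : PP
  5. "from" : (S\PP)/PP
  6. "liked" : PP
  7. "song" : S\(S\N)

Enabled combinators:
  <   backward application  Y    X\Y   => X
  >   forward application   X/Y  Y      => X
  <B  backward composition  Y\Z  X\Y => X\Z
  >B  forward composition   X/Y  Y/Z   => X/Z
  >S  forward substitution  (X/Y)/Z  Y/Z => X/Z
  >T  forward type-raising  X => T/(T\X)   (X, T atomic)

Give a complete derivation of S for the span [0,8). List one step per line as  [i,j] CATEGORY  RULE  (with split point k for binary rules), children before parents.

[0,1] (N/S)\N  lex  "which"
[1,2] NP\(N/S)  lex  "with"
[0,2] NP\N  <B  k=1
[2,3] ((PP\NP)/PP)/N  lex  "idea"
[3,4] N  lex  "chased"
[2,4] (PP\NP)/PP  >  k=3
[4,5] PP  lex  "often"
[2,5] PP\NP  >  k=4
[0,5] PP\N  <B  k=2
[5,6] (S\PP)/PP  lex  "from"
[6,7] PP  lex  "liked"
[5,7] S\PP  >  k=6
[0,7] S\N  <B  k=5
[7,8] S\(S\N)  lex  "song"
[0,8] S  <  k=7

[0,8] S   <
  [0,7] S\N   <B
    [0,5] PP\N   <B
      [0,2] NP\N   <B
        [0,1] "which" : (N/S)\N
        [1,2] "with" : NP\(N/S)
      [2,5] PP\NP   >
        [2,4] (PP\NP)/PP   >
          [2,3] "idea" : ((PP\NP)/PP)/N
          [3,4] "chased" : N
        [4,5] "often" : PP
    [5,7] S\PP   >
      [5,6] "from" : (S\PP)/PP
      [6,7] "liked" : PP
  [7,8] "song" : S\(S\N)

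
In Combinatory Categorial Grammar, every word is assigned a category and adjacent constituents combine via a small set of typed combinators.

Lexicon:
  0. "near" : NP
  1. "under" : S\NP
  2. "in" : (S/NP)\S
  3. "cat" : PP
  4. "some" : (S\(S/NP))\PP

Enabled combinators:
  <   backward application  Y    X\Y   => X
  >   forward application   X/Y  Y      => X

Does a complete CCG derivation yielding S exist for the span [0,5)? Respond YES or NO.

YES

[0,5] S   <
  [0,3] S/NP   <
    [0,2] S   <
      [0,1] "near" : NP
      [1,2] "under" : S\NP
    [2,3] "in" : (S/NP)\S
  [3,5] S\(S/NP)   <
    [3,4] "cat" : PP
    [4,5] "some" : (S\(S/NP))\PP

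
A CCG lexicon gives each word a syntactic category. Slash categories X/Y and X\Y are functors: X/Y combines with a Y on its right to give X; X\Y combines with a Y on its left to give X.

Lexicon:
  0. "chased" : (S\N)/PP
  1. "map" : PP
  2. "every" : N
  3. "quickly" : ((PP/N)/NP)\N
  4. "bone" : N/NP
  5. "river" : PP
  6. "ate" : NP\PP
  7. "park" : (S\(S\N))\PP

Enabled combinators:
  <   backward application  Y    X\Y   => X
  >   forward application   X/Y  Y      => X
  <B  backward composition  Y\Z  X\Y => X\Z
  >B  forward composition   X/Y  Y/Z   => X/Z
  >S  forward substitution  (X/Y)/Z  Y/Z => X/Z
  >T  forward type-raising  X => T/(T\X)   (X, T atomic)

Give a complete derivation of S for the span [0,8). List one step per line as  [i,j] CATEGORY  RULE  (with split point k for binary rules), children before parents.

[0,8] S   <
  [0,2] S\N   >
    [0,1] "chased" : (S\N)/PP
    [1,2] "map" : PP
  [2,8] S\(S\N)   <
    [2,7] PP   >
      [2,5] PP/NP   >S
        [2,4] (PP/N)/NP   <
          [2,3] "every" : N
          [3,4] "quickly" : ((PP/N)/NP)\N
        [4,5] "bone" : N/NP
      [5,7] NP   <
        [5,6] "river" : PP
        [6,7] "ate" : NP\PP
    [7,8] "park" : (S\(S\N))\PP

[0,1] (S\N)/PP  lex  "chased"
[1,2] PP  lex  "map"
[0,2] S\N  >  k=1
[2,3] N  lex  "every"
[3,4] ((PP/N)/NP)\N  lex  "quickly"
[2,4] (PP/N)/NP  <  k=3
[4,5] N/NP  lex  "bone"
[2,5] PP/NP  >S  k=4
[5,6] PP  lex  "river"
[6,7] NP\PP  lex  "ate"
[5,7] NP  <  k=6
[2,7] PP  >  k=5
[7,8] (S\(S\N))\PP  lex  "park"
[2,8] S\(S\N)  <  k=7
[0,8] S  <  k=2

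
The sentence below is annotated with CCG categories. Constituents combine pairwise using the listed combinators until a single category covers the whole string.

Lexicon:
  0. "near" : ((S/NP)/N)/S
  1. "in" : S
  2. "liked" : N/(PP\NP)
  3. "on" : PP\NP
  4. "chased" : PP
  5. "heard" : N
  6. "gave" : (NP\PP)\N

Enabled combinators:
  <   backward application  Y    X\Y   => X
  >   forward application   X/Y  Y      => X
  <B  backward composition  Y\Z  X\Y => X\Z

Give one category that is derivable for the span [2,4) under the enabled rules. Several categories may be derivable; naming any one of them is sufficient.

N

[0,7] S   >
  [0,4] S/NP   >
    [0,2] (S/NP)/N   >
      [0,1] "near" : ((S/NP)/N)/S
      [1,2] "in" : S
    [2,4] N   >
      [2,3] "liked" : N/(PP\NP)
      [3,4] "on" : PP\NP
  [4,7] NP   <
    [4,5] "chased" : PP
    [5,7] NP\PP   <
      [5,6] "heard" : N
      [6,7] "gave" : (NP\PP)\N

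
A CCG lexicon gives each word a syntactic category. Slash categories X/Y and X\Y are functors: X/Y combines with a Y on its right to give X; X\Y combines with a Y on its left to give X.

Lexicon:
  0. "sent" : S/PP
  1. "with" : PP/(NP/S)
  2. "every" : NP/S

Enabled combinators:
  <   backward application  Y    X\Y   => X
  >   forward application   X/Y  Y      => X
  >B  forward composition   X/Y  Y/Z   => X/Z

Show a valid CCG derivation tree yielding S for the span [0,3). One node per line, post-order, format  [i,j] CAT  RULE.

[0,3] S   >
  [0,1] "sent" : S/PP
  [1,3] PP   >
    [1,2] "with" : PP/(NP/S)
    [2,3] "every" : NP/S

[0,1] S/PP  lex  "sent"
[1,2] PP/(NP/S)  lex  "with"
[2,3] NP/S  lex  "every"
[1,3] PP  >  k=2
[0,3] S  >  k=1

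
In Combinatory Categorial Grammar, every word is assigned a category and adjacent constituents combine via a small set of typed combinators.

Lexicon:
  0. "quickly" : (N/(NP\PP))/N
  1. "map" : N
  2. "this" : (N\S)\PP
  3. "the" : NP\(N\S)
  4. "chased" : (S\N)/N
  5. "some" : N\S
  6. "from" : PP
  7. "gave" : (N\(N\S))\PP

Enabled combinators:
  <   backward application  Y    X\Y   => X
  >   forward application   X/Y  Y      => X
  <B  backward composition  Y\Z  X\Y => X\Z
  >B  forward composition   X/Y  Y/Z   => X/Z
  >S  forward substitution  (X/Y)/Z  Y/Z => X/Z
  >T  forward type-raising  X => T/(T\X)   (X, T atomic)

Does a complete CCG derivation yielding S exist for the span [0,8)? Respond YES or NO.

YES

[0,8] S   <
  [0,4] N   >
    [0,2] N/(NP\PP)   >
      [0,1] "quickly" : (N/(NP\PP))/N
      [1,2] "map" : N
    [2,4] NP\PP   <B
      [2,3] "this" : (N\S)\PP
      [3,4] "the" : NP\(N\S)
  [4,8] S\N   >
    [4,5] "chased" : (S\N)/N
    [5,8] N   <
      [5,6] "some" : N\S
      [6,8] N\(N\S)   <
        [6,7] "from" : PP
        [7,8] "gave" : (N\(N\S))\PP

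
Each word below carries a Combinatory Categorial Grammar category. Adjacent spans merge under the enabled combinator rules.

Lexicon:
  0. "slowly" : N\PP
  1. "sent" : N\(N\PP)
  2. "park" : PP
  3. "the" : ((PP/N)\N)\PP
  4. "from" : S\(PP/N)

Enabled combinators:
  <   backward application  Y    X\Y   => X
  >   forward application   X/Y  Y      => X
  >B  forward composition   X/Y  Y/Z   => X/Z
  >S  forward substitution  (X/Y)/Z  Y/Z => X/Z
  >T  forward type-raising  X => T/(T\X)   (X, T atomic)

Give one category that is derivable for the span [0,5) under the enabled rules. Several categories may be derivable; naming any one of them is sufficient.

S

[0,5] S   <
  [0,4] PP/N   <
    [0,2] N   <
      [0,1] "slowly" : N\PP
      [1,2] "sent" : N\(N\PP)
    [2,4] (PP/N)\N   <
      [2,3] "park" : PP
      [3,4] "the" : ((PP/N)\N)\PP
  [4,5] "from" : S\(PP/N)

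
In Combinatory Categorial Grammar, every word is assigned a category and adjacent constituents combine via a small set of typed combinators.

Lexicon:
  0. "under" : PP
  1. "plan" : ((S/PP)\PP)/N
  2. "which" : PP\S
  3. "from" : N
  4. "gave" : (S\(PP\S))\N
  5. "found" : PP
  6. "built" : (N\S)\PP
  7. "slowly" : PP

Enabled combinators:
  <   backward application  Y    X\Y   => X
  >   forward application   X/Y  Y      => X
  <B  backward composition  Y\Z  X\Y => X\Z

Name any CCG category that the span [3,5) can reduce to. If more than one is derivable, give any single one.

[0,8] S   >
  [0,7] S/PP   <
    [0,1] "under" : PP
    [1,7] (S/PP)\PP   >
      [1,2] "plan" : ((S/PP)\PP)/N
      [2,7] N   <
        [2,5] S   <
          [2,3] "which" : PP\S
          [3,5] S\(PP\S)   <
            [3,4] "from" : N
            [4,5] "gave" : (S\(PP\S))\N
        [5,7] N\S   <
          [5,6] "found" : PP
          [6,7] "built" : (N\S)\PP
  [7,8] "slowly" : PP

S\(PP\S)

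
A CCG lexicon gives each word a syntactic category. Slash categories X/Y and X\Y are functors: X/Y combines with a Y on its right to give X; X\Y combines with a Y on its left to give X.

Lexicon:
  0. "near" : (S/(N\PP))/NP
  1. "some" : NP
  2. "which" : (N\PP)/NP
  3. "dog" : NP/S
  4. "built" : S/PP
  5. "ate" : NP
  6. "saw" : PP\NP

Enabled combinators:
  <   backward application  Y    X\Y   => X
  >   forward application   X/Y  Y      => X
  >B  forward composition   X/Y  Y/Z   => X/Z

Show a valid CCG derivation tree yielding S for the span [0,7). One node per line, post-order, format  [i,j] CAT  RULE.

[0,1] (S/(N\PP))/NP  lex  "near"
[1,2] NP  lex  "some"
[0,2] S/(N\PP)  >  k=1
[2,3] (N\PP)/NP  lex  "which"
[0,3] S/NP  >B  k=2
[3,4] NP/S  lex  "dog"
[4,5] S/PP  lex  "built"
[5,6] NP  lex  "ate"
[6,7] PP\NP  lex  "saw"
[5,7] PP  <  k=6
[4,7] S  >  k=5
[3,7] NP  >  k=4
[0,7] S  >  k=3

[0,7] S   >
  [0,3] S/NP   >B
    [0,2] S/(N\PP)   >
      [0,1] "near" : (S/(N\PP))/NP
      [1,2] "some" : NP
    [2,3] "which" : (N\PP)/NP
  [3,7] NP   >
    [3,4] "dog" : NP/S
    [4,7] S   >
      [4,5] "built" : S/PP
      [5,7] PP   <
        [5,6] "ate" : NP
        [6,7] "saw" : PP\NP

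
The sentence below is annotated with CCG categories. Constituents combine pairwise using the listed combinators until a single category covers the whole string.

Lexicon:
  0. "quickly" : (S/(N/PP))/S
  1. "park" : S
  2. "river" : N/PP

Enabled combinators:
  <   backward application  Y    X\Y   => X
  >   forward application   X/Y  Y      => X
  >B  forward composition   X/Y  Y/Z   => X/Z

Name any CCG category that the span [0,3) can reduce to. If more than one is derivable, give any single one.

S

[0,3] S   >
  [0,2] S/(N/PP)   >
    [0,1] "quickly" : (S/(N/PP))/S
    [1,2] "park" : S
  [2,3] "river" : N/PP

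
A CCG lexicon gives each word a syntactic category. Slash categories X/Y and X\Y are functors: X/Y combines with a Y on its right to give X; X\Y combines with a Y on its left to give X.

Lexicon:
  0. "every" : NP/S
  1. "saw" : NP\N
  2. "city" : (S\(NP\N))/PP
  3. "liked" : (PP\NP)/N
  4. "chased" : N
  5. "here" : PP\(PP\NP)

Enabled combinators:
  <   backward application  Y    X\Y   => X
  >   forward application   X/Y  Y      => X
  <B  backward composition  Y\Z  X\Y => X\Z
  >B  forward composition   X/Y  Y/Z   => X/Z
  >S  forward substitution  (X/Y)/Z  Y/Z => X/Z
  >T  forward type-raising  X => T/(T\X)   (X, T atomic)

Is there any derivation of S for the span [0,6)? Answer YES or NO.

NO

NP/S NP\N (S\(NP\N))/PP (PP\NP)/N N PP\(PP\NP)
CKY chart[0,6] = {N/(N\NP), NP, NP/(NP\NP), NP/(S\S), PP/(PP\NP), S/(S\NP)}; S ∉ chart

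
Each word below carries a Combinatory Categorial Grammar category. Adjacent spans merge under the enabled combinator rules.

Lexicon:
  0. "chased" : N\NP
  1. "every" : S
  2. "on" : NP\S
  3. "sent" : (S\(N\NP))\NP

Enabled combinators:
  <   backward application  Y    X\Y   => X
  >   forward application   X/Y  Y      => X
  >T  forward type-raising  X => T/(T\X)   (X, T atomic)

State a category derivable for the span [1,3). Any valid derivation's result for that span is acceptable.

[0,4] S   <
  [0,1] "chased" : N\NP
  [1,4] S\(N\NP)   <
    [1,3] NP   >
      [1,2] NP/(NP\S)   >T
        [1,2] "every" : S
      [2,3] "on" : NP\S
    [3,4] "sent" : (S\(N\NP))\NP

NP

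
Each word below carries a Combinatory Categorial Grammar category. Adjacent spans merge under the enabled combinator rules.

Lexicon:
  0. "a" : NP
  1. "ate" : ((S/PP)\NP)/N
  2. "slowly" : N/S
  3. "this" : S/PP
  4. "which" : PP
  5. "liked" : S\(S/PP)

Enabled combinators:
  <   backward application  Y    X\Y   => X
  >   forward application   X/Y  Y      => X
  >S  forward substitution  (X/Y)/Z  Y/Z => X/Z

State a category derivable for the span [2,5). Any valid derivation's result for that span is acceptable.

N

[0,6] S   <
  [0,5] S/PP   <
    [0,1] "a" : NP
    [1,5] (S/PP)\NP   >
      [1,2] "ate" : ((S/PP)\NP)/N
      [2,5] N   >
        [2,3] "slowly" : N/S
        [3,5] S   >
          [3,4] "this" : S/PP
          [4,5] "which" : PP
  [5,6] "liked" : S\(S/PP)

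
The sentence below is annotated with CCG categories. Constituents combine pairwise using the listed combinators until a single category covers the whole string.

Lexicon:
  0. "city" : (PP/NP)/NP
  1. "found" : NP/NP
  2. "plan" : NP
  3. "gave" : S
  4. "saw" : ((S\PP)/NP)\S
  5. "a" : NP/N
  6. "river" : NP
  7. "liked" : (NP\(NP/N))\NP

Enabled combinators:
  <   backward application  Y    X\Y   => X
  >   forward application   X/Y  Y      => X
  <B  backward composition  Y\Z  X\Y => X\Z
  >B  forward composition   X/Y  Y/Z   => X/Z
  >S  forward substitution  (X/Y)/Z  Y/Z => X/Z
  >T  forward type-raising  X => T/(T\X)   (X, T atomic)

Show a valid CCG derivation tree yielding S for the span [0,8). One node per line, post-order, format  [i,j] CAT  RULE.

[0,1] (PP/NP)/NP  lex  "city"
[1,2] NP/NP  lex  "found"
[0,2] PP/NP  >S  k=1
[2,3] NP  lex  "plan"
[0,3] PP  >  k=2
[3,4] S  lex  "gave"
[4,5] ((S\PP)/NP)\S  lex  "saw"
[3,5] (S\PP)/NP  <  k=4
[5,6] NP/N  lex  "a"
[6,7] NP  lex  "river"
[7,8] (NP\(NP/N))\NP  lex  "liked"
[6,8] NP\(NP/N)  <  k=7
[5,8] NP  <  k=6
[3,8] S\PP  >  k=5
[0,8] S  <  k=3

[0,8] S   <
  [0,3] PP   >
    [0,2] PP/NP   >S
      [0,1] "city" : (PP/NP)/NP
      [1,2] "found" : NP/NP
    [2,3] "plan" : NP
  [3,8] S\PP   >
    [3,5] (S\PP)/NP   <
      [3,4] "gave" : S
      [4,5] "saw" : ((S\PP)/NP)\S
    [5,8] NP   <
      [5,6] "a" : NP/N
      [6,8] NP\(NP/N)   <
        [6,7] "river" : NP
        [7,8] "liked" : (NP\(NP/N))\NP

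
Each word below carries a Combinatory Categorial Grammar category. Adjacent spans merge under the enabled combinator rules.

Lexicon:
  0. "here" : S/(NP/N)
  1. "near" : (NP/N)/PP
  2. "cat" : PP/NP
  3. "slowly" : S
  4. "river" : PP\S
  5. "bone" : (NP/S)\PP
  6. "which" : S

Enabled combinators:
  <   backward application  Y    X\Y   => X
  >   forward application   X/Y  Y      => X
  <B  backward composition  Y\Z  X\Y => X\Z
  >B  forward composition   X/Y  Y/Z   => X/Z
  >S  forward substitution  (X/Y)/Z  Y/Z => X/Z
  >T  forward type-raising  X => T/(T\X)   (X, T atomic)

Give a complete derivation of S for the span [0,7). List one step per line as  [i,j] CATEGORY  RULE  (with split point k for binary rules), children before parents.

[0,1] S/(NP/N)  lex  "here"
[1,2] (NP/N)/PP  lex  "near"
[0,2] S/PP  >B  k=1
[2,3] PP/NP  lex  "cat"
[3,4] S  lex  "slowly"
[3,4] PP/(PP\S)  >T
[4,5] PP\S  lex  "river"
[3,5] PP  >  k=4
[5,6] (NP/S)\PP  lex  "bone"
[3,6] NP/S  <  k=5
[6,7] S  lex  "which"
[3,7] NP  >  k=6
[2,7] PP  >  k=3
[0,7] S  >  k=2

[0,7] S   >
  [0,2] S/PP   >B
    [0,1] "here" : S/(NP/N)
    [1,2] "near" : (NP/N)/PP
  [2,7] PP   >
    [2,3] "cat" : PP/NP
    [3,7] NP   >
      [3,6] NP/S   <
        [3,5] PP   >
          [3,4] PP/(PP\S)   >T
            [3,4] "slowly" : S
          [4,5] "river" : PP\S
        [5,6] "bone" : (NP/S)\PP
      [6,7] "which" : S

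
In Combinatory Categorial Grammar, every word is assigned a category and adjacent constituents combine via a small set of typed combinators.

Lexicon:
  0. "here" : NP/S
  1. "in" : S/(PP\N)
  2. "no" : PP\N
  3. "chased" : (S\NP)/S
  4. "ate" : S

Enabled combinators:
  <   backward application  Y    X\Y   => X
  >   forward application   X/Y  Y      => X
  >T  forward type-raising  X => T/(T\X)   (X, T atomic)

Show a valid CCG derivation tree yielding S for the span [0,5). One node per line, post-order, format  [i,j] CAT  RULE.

[0,1] NP/S  lex  "here"
[1,2] S/(PP\N)  lex  "in"
[2,3] PP\N  lex  "no"
[1,3] S  >  k=2
[0,3] NP  >  k=1
[3,4] (S\NP)/S  lex  "chased"
[4,5] S  lex  "ate"
[3,5] S\NP  >  k=4
[0,5] S  <  k=3

[0,5] S   <
  [0,3] NP   >
    [0,1] "here" : NP/S
    [1,3] S   >
      [1,2] "in" : S/(PP\N)
      [2,3] "no" : PP\N
  [3,5] S\NP   >
    [3,4] "chased" : (S\NP)/S
    [4,5] "ate" : S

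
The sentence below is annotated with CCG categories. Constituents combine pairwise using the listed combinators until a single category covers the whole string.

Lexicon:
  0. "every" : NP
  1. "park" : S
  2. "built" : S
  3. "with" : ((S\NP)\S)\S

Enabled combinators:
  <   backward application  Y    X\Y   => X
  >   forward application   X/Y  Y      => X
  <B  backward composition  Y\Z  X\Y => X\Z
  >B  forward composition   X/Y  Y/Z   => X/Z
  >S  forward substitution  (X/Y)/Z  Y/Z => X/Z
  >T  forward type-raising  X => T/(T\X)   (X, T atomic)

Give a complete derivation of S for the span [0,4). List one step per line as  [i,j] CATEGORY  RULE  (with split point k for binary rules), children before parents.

[0,4] S   <
  [0,1] "every" : NP
  [1,4] S\NP   <
    [1,2] "park" : S
    [2,4] (S\NP)\S   <
      [2,3] "built" : S
      [3,4] "with" : ((S\NP)\S)\S

[0,1] NP  lex  "every"
[1,2] S  lex  "park"
[2,3] S  lex  "built"
[3,4] ((S\NP)\S)\S  lex  "with"
[2,4] (S\NP)\S  <  k=3
[1,4] S\NP  <  k=2
[0,4] S  <  k=1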